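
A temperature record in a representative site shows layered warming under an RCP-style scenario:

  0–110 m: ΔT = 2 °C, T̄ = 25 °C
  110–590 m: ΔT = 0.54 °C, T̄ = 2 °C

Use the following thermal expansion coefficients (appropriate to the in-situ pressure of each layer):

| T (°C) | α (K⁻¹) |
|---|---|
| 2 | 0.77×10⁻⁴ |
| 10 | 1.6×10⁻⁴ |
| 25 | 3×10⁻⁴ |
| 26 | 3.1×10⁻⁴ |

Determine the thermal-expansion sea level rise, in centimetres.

Layer 1 at 25 °C → α = 3×10⁻⁴ K⁻¹
Layer 2 at 2 °C → α = 0.77×10⁻⁴ K⁻¹
110 × 3×10⁻⁴ × 2 = 0.06600 m
Layer 2: 0.77×10⁻⁴ × 480 × 0.54 = 0.0199584 m
Δh = 0.06600 + 0.0199584 = 0.0859584 m ≈ 8.60 cm

8.60 cm of thermosteric rise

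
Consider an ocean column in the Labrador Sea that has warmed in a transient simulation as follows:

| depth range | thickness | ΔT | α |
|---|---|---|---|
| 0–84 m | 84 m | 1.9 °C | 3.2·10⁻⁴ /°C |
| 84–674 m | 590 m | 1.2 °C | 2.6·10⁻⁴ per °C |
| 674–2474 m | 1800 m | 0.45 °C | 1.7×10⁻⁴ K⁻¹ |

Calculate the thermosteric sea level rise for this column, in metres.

0–84 m: 3.2×10⁻⁴ × 84 × 1.9 = 0.051072 m
Layer 2: 1.2 × 590 × 2.6×10⁻⁴ = 0.18408 m
674–2474 m: 0.45 × 1.7×10⁻⁴ × 1800 = 0.13770 m
Δh = 0.051072 + 0.18408 + 0.13770 = 0.372852 m

0.37 m of thermosteric rise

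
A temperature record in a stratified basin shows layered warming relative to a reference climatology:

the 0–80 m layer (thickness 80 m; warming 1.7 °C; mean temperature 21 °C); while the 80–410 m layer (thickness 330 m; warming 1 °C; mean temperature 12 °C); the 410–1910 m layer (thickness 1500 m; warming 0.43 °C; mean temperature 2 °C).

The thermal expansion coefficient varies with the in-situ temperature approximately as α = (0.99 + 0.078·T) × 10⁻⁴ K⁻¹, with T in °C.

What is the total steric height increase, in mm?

about 173 mm

Layer 1: α = (0.99 + 0.078×21)×10⁻⁴ = 2.628×10⁻⁴ K⁻¹
Layer 2: α = (0.99 + 0.078×12)×10⁻⁴ = 1.926×10⁻⁴ K⁻¹
Layer 3: α = (0.99 + 0.078×2)×10⁻⁴ = 1.146×10⁻⁴ K⁻¹
2.628×10⁻⁴ × 1.7 × 80 = 0.0357408 m
1.926×10⁻⁴ × 330 × 1 = 0.063558 m
Layer 3: 0.43 × 1500 × 1.146×10⁻⁴ = 0.073917 m
Δh = 0.0357408 + 0.063558 + 0.073917 = 0.1732158 m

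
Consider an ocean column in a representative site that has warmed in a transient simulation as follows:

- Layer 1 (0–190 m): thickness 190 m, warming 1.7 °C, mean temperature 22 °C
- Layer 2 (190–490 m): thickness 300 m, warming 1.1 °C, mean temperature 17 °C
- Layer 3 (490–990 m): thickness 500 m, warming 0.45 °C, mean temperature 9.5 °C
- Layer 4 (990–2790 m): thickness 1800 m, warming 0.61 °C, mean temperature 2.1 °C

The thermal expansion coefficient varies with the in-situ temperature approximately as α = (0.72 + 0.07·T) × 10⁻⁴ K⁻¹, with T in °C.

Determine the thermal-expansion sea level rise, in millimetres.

Layer 1: α = (0.72 + 0.07×22)×10⁻⁴ = 2.26×10⁻⁴ K⁻¹
Layer 2: α = (0.72 + 0.07×17)×10⁻⁴ = 1.91×10⁻⁴ K⁻¹
Layer 3: α = (0.72 + 0.07×9.5)×10⁻⁴ = 1.385×10⁻⁴ K⁻¹
Layer 4: α = (0.72 + 0.07×2.1)×10⁻⁴ = 0.867×10⁻⁴ K⁻¹
1.7 × 2.26×10⁻⁴ × 190 = 0.072998 m
Layer 2: 300 × 1.1 × 1.91×10⁻⁴ = 0.06303 m
Layer 3: 0.45 × 500 × 1.385×10⁻⁴ = 0.0311625 m
Layer 4: 1800 × 0.867×10⁻⁴ × 0.61 = 0.0951966 m
Δh = 0.072998 + 0.06303 + 0.0311625 + 0.0951966 = 0.2623871 m ≈ 262 mm

262 mm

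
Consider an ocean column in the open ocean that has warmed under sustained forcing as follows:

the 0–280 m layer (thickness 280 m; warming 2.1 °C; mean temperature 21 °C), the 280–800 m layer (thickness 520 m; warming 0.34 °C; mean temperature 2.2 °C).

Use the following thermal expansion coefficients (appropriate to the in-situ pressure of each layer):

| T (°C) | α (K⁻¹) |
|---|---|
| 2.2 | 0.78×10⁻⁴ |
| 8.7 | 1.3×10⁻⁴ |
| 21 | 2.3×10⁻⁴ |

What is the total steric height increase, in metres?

0.149 m of thermosteric rise

Layer 1 at 21 °C → α = 2.3×10⁻⁴ K⁻¹
Layer 2 at 2.2 °C → α = 0.78×10⁻⁴ K⁻¹
0–280 m: 2.1 × 2.3×10⁻⁴ × 280 = 0.13524 m
520 × 0.78×10⁻⁴ × 0.34 = 0.0137904 m
Δh = 0.13524 + 0.0137904 = 0.1490304 m ≈ 0.149 m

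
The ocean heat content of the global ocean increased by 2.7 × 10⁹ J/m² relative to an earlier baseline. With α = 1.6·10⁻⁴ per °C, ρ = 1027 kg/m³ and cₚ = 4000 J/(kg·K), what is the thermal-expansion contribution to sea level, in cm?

11 cm of thermosteric rise

Δh = αQ/(ρcₚ) = 1.6×10⁻⁴ × 2.7×10⁹ / (1027 × 4000) ≈ 0.10516 m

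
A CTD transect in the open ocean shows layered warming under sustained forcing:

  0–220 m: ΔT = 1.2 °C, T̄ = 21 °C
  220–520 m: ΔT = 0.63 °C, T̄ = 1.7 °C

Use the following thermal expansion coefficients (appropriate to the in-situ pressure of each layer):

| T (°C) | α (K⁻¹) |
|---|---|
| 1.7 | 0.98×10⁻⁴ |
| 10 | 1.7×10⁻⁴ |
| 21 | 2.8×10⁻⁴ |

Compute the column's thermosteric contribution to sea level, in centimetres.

Δh ≈ 9.24 cm

Layer 1 at 21 °C → α = 2.8×10⁻⁴ K⁻¹
Layer 2 at 1.7 °C → α = 0.98×10⁻⁴ K⁻¹
Layer 1: 1.2 × 2.8×10⁻⁴ × 220 = 0.07392 m
300 × 0.98×10⁻⁴ × 0.63 = 0.018522 m
Δh = 0.07392 + 0.018522 = 0.092442 m ≈ 9.24 cm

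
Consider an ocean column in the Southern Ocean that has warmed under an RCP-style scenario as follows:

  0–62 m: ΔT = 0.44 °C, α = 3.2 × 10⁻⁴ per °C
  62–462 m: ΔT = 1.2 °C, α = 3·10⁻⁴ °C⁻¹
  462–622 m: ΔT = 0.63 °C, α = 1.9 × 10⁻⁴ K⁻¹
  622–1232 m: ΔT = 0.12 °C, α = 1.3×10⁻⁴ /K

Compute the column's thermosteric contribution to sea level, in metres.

Δh ≈ 0.181 m

0–62 m: 3.2×10⁻⁴ × 0.44 × 62 = 0.0087296 m
1.2 × 3×10⁻⁴ × 400 = 0.14400 m
0.63 × 160 × 1.9×10⁻⁴ = 0.019152 m
610 × 1.3×10⁻⁴ × 0.12 = 0.009516 m
Δh = 0.0087296 + 0.14400 + 0.019152 + 0.009516 = 0.1813976 m ≈ 0.181 m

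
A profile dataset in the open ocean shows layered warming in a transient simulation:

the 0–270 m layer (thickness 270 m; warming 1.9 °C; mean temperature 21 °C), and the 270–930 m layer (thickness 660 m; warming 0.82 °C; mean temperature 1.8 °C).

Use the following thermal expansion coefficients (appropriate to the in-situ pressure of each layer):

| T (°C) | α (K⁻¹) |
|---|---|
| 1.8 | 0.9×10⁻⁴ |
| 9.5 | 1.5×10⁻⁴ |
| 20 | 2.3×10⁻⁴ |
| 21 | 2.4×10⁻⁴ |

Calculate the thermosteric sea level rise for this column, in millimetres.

Layer 1 at 21 °C → α = 2.4×10⁻⁴ K⁻¹
Layer 2 at 1.8 °C → α = 0.9×10⁻⁴ K⁻¹
0–270 m: 270 × 1.9 × 2.4×10⁻⁴ = 0.12312 m
Layer 2: 660 × 0.9×10⁻⁴ × 0.82 = 0.048708 m
Δh = 0.12312 + 0.048708 = 0.171828 m ≈ 172 mm

172 mm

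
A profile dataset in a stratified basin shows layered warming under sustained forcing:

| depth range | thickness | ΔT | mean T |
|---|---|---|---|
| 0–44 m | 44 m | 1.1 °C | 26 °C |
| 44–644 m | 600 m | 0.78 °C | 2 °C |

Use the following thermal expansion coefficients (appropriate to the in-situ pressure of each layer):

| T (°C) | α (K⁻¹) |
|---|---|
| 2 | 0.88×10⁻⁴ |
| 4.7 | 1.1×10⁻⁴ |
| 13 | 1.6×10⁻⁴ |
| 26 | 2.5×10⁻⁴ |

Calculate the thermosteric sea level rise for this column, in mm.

about 53.3 mm

Layer 1 at 26 °C → α = 2.5×10⁻⁴ K⁻¹
Layer 2 at 2 °C → α = 0.88×10⁻⁴ K⁻¹
2.5×10⁻⁴ × 44 × 1.1 = 0.01210 m
0.78 × 0.88×10⁻⁴ × 600 = 0.041184 m
Δh = 0.01210 + 0.041184 = 0.053284 m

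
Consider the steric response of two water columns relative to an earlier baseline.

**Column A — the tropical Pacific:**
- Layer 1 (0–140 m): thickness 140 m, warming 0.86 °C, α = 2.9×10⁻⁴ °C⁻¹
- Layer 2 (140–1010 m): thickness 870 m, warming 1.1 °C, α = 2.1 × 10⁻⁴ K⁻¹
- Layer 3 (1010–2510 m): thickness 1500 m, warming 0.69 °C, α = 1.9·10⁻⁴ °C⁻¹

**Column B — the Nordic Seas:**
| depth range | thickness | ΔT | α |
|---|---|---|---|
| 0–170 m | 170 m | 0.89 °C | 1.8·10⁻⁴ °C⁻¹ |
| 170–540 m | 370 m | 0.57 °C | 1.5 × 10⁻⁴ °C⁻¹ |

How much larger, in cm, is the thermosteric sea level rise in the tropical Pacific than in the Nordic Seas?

37.4 cm larger

A 0–140 m: 2.9×10⁻⁴ × 0.86 × 140 = 0.034916 m
A 140–1010 m: 1.1 × 870 × 2.1×10⁻⁴ = 0.20097 m
A 0.69 × 1500 × 1.9×10⁻⁴ = 0.19665 m
A total: 0.432536 m
B 0.89 × 1.8×10⁻⁴ × 170 = 0.027234 m
B 170–540 m: 0.57 × 370 × 1.5×10⁻⁴ = 0.031635 m
B total: 0.058869 m
Difference: 0.432536 − 0.058869 = 0.373667 m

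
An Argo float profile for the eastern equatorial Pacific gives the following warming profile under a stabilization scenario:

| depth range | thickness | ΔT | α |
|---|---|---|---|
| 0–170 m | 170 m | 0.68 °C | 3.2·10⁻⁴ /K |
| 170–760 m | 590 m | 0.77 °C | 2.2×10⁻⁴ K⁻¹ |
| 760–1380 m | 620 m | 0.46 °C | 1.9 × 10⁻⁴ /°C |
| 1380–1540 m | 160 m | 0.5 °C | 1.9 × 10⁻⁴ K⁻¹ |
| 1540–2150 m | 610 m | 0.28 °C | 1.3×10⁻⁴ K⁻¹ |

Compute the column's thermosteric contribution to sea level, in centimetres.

Δh = 22.9 cm

0–170 m: 170 × 0.68 × 3.2×10⁻⁴ = 0.036992 m
170–760 m: 590 × 2.2×10⁻⁴ × 0.77 = 0.099946 m
620 × 1.9×10⁻⁴ × 0.46 = 0.054188 m
1380–1540 m: 160 × 1.9×10⁻⁴ × 0.5 = 0.01520 m
Layer 5: 0.28 × 610 × 1.3×10⁻⁴ = 0.022204 m
Δh = 0.036992 + 0.099946 + 0.054188 + 0.01520 + 0.022204 = 0.22853 m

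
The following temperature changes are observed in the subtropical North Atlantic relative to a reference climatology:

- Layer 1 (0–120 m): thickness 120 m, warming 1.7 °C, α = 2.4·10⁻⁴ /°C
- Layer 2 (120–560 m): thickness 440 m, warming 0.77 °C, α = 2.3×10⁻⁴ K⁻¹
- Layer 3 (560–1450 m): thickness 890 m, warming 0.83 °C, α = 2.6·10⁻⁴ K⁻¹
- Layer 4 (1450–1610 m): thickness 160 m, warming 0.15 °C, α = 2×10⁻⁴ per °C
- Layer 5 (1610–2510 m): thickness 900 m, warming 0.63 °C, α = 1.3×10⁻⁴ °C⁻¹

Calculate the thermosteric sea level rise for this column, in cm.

Layer 1: 120 × 1.7 × 2.4×10⁻⁴ = 0.04896 m
Layer 2: 440 × 0.77 × 2.3×10⁻⁴ = 0.077924 m
560–1450 m: 890 × 0.83 × 2.6×10⁻⁴ = 0.192062 m
Layer 4: 160 × 2×10⁻⁴ × 0.15 = 0.00480 m
1610–2510 m: 0.63 × 900 × 1.3×10⁻⁴ = 0.07371 m
Δh = 0.04896 + 0.077924 + 0.192062 + 0.00480 + 0.07371 = 0.397456 m ≈ 39.7 cm

about 39.7 cm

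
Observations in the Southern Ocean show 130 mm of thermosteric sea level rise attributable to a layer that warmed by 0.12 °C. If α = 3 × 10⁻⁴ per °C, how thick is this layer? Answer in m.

3610 m

H = Δh/(αΔT) = 0.13 / (3×10⁻⁴ × 0.12) ≈ 3611 m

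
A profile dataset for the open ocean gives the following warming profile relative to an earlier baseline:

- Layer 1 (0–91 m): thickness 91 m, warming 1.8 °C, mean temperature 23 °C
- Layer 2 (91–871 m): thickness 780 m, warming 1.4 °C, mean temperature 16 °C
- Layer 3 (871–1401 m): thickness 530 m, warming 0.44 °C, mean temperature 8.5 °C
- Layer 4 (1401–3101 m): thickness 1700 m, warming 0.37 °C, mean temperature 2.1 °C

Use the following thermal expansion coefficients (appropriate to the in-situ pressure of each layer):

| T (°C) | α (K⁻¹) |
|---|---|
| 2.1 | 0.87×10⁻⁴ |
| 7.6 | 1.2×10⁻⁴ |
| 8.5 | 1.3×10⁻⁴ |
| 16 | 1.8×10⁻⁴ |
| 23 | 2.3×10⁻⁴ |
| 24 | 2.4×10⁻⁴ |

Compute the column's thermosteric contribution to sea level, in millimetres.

Layer 1 at 23 °C → α = 2.3×10⁻⁴ K⁻¹
Layer 2 at 16 °C → α = 1.8×10⁻⁴ K⁻¹
Layer 3 at 8.5 °C → α = 1.3×10⁻⁴ K⁻¹
Layer 4 at 2.1 °C → α = 0.87×10⁻⁴ K⁻¹
Layer 1: 91 × 2.3×10⁻⁴ × 1.8 = 0.037674 m
1.4 × 1.8×10⁻⁴ × 780 = 0.19656 m
0.44 × 1.3×10⁻⁴ × 530 = 0.030316 m
1401–3101 m: 1700 × 0.37 × 0.87×10⁻⁴ = 0.054723 m
Δh = 0.037674 + 0.19656 + 0.030316 + 0.054723 = 0.319273 m

about 319 mm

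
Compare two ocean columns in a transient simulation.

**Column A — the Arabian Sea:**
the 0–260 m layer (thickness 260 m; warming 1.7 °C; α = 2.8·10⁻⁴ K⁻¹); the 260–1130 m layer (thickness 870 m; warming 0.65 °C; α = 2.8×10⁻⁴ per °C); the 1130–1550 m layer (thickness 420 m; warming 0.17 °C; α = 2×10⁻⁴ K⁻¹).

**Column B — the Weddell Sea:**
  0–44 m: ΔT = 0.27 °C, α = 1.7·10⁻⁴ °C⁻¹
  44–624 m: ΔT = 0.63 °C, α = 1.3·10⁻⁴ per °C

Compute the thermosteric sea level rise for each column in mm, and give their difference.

Δh_A ≈ 300 mm, Δh_B ≈ 50 mm; difference ≈ 250 mm

A Layer 1: 260 × 2.8×10⁻⁴ × 1.7 = 0.12376 m
A Layer 2: 2.8×10⁻⁴ × 0.65 × 870 = 0.15834 m
A 0.17 × 2×10⁻⁴ × 420 = 0.01428 m
A total: 0.29638 m
B 0–44 m: 44 × 0.27 × 1.7×10⁻⁴ = 0.0020196 m
B Layer 2: 1.3×10⁻⁴ × 0.63 × 580 = 0.047502 m
B total: 0.0495216 m
Difference: 0.29638 − 0.0495216 = 0.2468584 m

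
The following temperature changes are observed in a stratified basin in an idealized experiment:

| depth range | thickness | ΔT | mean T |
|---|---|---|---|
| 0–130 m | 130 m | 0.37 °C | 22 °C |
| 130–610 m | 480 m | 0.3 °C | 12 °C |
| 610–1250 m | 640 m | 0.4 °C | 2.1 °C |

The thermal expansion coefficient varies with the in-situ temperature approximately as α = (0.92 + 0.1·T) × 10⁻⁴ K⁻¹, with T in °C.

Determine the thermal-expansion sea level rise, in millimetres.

about 74.5 mm

Layer 1: α = (0.92 + 0.1×22)×10⁻⁴ = 3.12×10⁻⁴ K⁻¹
Layer 2: α = (0.92 + 0.1×12)×10⁻⁴ = 2.12×10⁻⁴ K⁻¹
Layer 3: α = (0.92 + 0.1×2.1)×10⁻⁴ = 1.13×10⁻⁴ K⁻¹
0–130 m: 130 × 0.37 × 3.12×10⁻⁴ = 0.0150072 m
Layer 2: 480 × 0.3 × 2.12×10⁻⁴ = 0.030528 m
610–1250 m: 1.13×10⁻⁴ × 640 × 0.4 = 0.028928 m
Δh = 0.0150072 + 0.030528 + 0.028928 = 0.0744632 m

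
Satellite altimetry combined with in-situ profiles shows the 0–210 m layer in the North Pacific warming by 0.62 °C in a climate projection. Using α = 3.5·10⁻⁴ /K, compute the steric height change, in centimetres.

Δh ≈ 4.6 cm

Δh = αΔT·H = 3.5×10⁻⁴ × 0.62 × 210 = 0.04557 m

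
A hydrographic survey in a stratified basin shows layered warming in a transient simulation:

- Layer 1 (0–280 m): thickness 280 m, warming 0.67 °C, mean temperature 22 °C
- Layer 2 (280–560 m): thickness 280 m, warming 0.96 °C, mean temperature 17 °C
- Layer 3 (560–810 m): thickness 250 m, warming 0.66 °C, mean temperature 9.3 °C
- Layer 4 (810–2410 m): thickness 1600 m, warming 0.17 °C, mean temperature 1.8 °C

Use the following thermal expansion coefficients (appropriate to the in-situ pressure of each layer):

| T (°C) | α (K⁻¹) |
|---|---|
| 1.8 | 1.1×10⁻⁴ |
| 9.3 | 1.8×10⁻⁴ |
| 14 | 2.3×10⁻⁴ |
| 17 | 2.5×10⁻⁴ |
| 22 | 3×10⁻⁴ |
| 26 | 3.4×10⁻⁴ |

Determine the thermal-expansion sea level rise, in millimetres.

Δh ≈ 180 mm

Layer 1 at 22 °C → α = 3×10⁻⁴ K⁻¹
Layer 2 at 17 °C → α = 2.5×10⁻⁴ K⁻¹
Layer 3 at 9.3 °C → α = 1.8×10⁻⁴ K⁻¹
Layer 4 at 1.8 °C → α = 1.1×10⁻⁴ K⁻¹
0–280 m: 0.67 × 280 × 3×10⁻⁴ = 0.05628 m
Layer 2: 280 × 2.5×10⁻⁴ × 0.96 = 0.06720 m
Layer 3: 250 × 1.8×10⁻⁴ × 0.66 = 0.02970 m
Layer 4: 1.1×10⁻⁴ × 1600 × 0.17 = 0.02992 m
Δh = 0.05628 + 0.06720 + 0.02970 + 0.02992 = 0.18310 m ≈ 180 mm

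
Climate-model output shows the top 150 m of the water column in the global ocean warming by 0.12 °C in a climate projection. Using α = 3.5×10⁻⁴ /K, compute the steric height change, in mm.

Δh = αΔT·H = 3.5×10⁻⁴ × 0.12 × 150 = 0.00630 m

about 6.30 mm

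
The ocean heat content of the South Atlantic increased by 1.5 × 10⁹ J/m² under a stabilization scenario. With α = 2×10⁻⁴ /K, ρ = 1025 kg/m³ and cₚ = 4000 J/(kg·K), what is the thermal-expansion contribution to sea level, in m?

0.073 m of thermosteric rise

Δh = αQ/(ρcₚ) = 2×10⁻⁴ × 1.5×10⁹ / (1025 × 4000) ≈ 0.073171 m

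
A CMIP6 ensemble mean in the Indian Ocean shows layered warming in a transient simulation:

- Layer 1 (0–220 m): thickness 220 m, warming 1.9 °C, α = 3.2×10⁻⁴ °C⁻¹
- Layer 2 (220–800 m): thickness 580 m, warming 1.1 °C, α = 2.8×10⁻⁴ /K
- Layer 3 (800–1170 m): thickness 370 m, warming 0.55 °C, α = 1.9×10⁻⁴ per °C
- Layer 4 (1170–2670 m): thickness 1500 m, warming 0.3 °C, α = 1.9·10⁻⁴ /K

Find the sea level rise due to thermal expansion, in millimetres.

0–220 m: 1.9 × 3.2×10⁻⁴ × 220 = 0.13376 m
220–800 m: 580 × 1.1 × 2.8×10⁻⁴ = 0.17864 m
800–1170 m: 370 × 1.9×10⁻⁴ × 0.55 = 0.038665 m
1500 × 0.3 × 1.9×10⁻⁴ = 0.08550 m
Δh = 0.13376 + 0.17864 + 0.038665 + 0.08550 = 0.436565 m

437 mm of thermosteric rise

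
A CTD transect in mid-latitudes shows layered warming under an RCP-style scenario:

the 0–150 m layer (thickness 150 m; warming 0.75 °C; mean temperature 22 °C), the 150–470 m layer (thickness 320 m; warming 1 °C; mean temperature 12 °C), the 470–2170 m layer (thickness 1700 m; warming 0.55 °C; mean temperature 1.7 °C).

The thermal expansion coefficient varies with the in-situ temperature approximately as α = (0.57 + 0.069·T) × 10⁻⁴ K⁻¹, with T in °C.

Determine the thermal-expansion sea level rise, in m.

Layer 1: α = (0.57 + 0.069×22)×10⁻⁴ = 2.088×10⁻⁴ K⁻¹
Layer 2: α = (0.57 + 0.069×12)×10⁻⁴ = 1.398×10⁻⁴ K⁻¹
Layer 3: α = (0.57 + 0.069×1.7)×10⁻⁴ = 0.6873×10⁻⁴ K⁻¹
150 × 2.088×10⁻⁴ × 0.75 = 0.02349 m
320 × 1 × 1.398×10⁻⁴ = 0.044736 m
0.55 × 1700 × 0.6873×10⁻⁴ = 0.06426255 m
Δh = 0.02349 + 0.044736 + 0.06426255 = 0.13248855 m

Δh = 0.132 m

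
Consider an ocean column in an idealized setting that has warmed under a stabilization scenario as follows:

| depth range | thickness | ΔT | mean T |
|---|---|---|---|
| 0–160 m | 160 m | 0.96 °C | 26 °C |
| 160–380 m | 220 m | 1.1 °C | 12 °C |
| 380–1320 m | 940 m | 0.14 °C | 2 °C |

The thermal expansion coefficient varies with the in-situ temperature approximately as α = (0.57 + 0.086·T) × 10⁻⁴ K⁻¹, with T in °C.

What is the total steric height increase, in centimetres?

Layer 1: α = (0.57 + 0.086×26)×10⁻⁴ = 2.806×10⁻⁴ K⁻¹
Layer 2: α = (0.57 + 0.086×12)×10⁻⁴ = 1.602×10⁻⁴ K⁻¹
Layer 3: α = (0.57 + 0.086×2)×10⁻⁴ = 0.742×10⁻⁴ K⁻¹
Layer 1: 0.96 × 2.806×10⁻⁴ × 160 = 0.04310016 m
160–380 m: 1.602×10⁻⁴ × 220 × 1.1 = 0.0387684 m
940 × 0.742×10⁻⁴ × 0.14 = 0.00976472 m
Δh = 0.04310016 + 0.0387684 + 0.00976472 = 0.09163328 m

9.16 cm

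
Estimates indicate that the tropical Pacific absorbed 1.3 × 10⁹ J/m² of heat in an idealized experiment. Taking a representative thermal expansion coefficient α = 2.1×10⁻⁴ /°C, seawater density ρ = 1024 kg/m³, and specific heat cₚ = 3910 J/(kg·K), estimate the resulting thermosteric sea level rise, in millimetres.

Δh = αQ/(ρcₚ) = 2.1×10⁻⁴ × 1.3×10⁹ / (1024 × 3910) ≈ 0.068185 m

Δh ≈ 68.2 mm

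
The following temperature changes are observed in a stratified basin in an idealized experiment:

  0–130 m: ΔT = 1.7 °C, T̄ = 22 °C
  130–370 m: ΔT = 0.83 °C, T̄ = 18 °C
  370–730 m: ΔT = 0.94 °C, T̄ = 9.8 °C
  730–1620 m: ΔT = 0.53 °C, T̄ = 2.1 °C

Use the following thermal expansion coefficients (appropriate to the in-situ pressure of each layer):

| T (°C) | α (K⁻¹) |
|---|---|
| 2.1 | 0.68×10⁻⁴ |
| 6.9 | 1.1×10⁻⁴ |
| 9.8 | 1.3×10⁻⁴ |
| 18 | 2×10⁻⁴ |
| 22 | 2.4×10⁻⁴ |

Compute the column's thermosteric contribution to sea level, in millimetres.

169 mm

Layer 1 at 22 °C → α = 2.4×10⁻⁴ K⁻¹
Layer 2 at 18 °C → α = 2×10⁻⁴ K⁻¹
Layer 3 at 9.8 °C → α = 1.3×10⁻⁴ K⁻¹
Layer 4 at 2.1 °C → α = 0.68×10⁻⁴ K⁻¹
Layer 1: 2.4×10⁻⁴ × 1.7 × 130 = 0.05304 m
Layer 2: 2×10⁻⁴ × 0.83 × 240 = 0.03984 m
Layer 3: 360 × 1.3×10⁻⁴ × 0.94 = 0.043992 m
0.53 × 0.68×10⁻⁴ × 890 = 0.0320756 m
Δh = 0.05304 + 0.03984 + 0.043992 + 0.0320756 = 0.1689476 m ≈ 169 mm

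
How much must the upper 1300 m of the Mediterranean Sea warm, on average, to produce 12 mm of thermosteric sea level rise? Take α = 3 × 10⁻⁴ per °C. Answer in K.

0.0308 K

ΔT = Δh/(αH) = 0.012 / (3×10⁻⁴ × 1300) ≈ 0.03077 K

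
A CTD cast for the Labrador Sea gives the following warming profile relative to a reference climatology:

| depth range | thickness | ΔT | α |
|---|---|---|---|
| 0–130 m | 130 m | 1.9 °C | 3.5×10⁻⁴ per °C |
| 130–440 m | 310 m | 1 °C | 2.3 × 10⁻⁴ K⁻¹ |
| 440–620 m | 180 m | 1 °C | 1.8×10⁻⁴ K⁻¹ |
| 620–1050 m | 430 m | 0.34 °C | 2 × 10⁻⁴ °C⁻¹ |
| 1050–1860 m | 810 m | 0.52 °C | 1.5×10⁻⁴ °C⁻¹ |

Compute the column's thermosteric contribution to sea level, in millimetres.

283 mm

1.9 × 130 × 3.5×10⁻⁴ = 0.08645 m
2.3×10⁻⁴ × 1 × 310 = 0.07130 m
1.8×10⁻⁴ × 1 × 180 = 0.03240 m
Layer 4: 0.34 × 430 × 2×10⁻⁴ = 0.02924 m
0.52 × 1.5×10⁻⁴ × 810 = 0.06318 m
Δh = 0.08645 + 0.07130 + 0.03240 + 0.02924 + 0.06318 = 0.28257 m ≈ 283 mm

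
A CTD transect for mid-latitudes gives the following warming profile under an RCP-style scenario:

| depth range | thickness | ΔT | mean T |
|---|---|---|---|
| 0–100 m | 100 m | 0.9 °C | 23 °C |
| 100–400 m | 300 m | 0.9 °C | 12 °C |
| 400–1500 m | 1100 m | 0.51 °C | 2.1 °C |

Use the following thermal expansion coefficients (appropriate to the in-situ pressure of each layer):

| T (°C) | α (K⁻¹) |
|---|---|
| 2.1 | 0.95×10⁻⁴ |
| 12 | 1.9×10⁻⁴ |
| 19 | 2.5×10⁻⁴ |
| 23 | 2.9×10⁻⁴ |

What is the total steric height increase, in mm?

Layer 1 at 23 °C → α = 2.9×10⁻⁴ K⁻¹
Layer 2 at 12 °C → α = 1.9×10⁻⁴ K⁻¹
Layer 3 at 2.1 °C → α = 0.95×10⁻⁴ K⁻¹
2.9×10⁻⁴ × 0.9 × 100 = 0.02610 m
Layer 2: 1.9×10⁻⁴ × 0.9 × 300 = 0.05130 m
400–1500 m: 1100 × 0.51 × 0.95×10⁻⁴ = 0.053295 m
Δh = 0.02610 + 0.05130 + 0.053295 = 0.130695 m

Δh = 130 mm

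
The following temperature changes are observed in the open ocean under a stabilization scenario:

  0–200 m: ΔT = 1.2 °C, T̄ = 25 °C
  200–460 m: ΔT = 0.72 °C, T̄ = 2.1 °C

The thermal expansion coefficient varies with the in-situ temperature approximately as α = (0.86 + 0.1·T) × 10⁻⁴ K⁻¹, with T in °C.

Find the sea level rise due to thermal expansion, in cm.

Layer 1: α = (0.86 + 0.1×25)×10⁻⁴ = 3.36×10⁻⁴ K⁻¹
Layer 2: α = (0.86 + 0.1×2.1)×10⁻⁴ = 1.07×10⁻⁴ K⁻¹
0–200 m: 200 × 3.36×10⁻⁴ × 1.2 = 0.08064 m
Layer 2: 260 × 1.07×10⁻⁴ × 0.72 = 0.0200304 m
Δh = 0.08064 + 0.0200304 = 0.1006704 m

10.1 cm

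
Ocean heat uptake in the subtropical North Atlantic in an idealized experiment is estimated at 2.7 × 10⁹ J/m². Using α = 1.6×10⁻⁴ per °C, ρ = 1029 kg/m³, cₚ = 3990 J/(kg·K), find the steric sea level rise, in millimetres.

about 105 mm

Δh = αQ/(ρcₚ) = 1.6×10⁻⁴ × 2.7×10⁹ / (1029 × 3990) ≈ 0.10522 m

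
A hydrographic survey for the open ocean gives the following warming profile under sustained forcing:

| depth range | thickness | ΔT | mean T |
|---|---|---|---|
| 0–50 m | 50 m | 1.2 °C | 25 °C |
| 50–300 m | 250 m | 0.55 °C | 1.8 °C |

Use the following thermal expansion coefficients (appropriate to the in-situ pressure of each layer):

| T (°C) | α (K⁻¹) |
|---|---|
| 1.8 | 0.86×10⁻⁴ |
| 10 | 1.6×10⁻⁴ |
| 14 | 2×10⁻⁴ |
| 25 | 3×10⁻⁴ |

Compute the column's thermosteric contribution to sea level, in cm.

Layer 1 at 25 °C → α = 3×10⁻⁴ K⁻¹
Layer 2 at 1.8 °C → α = 0.86×10⁻⁴ K⁻¹
50 × 3×10⁻⁴ × 1.2 = 0.01800 m
250 × 0.86×10⁻⁴ × 0.55 = 0.011825 m
Δh = 0.01800 + 0.011825 = 0.029825 m ≈ 2.98 cm

2.98 cm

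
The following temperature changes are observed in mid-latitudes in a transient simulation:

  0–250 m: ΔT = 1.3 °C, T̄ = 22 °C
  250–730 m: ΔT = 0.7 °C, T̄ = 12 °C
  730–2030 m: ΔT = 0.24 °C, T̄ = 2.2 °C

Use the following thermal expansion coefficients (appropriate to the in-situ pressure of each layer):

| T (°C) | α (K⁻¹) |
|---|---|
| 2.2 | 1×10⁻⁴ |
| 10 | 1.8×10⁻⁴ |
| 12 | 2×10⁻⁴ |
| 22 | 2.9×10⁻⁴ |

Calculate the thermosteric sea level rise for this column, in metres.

about 0.19 m

Layer 1 at 22 °C → α = 2.9×10⁻⁴ K⁻¹
Layer 2 at 12 °C → α = 2×10⁻⁴ K⁻¹
Layer 3 at 2.2 °C → α = 1×10⁻⁴ K⁻¹
1.3 × 250 × 2.9×10⁻⁴ = 0.09425 m
250–730 m: 2×10⁻⁴ × 0.7 × 480 = 0.06720 m
Layer 3: 1300 × 1×10⁻⁴ × 0.24 = 0.03120 m
Δh = 0.09425 + 0.06720 + 0.03120 = 0.19265 m ≈ 0.19 m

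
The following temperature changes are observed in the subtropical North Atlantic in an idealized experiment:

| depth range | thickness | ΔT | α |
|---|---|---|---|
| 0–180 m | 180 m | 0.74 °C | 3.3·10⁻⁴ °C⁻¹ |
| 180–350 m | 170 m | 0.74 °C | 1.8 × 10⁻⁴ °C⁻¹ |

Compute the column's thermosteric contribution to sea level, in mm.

Layer 1: 180 × 3.3×10⁻⁴ × 0.74 = 0.043956 m
180–350 m: 0.74 × 170 × 1.8×10⁻⁴ = 0.022644 m
Δh = 0.043956 + 0.022644 = 0.06660 m

66.6 mm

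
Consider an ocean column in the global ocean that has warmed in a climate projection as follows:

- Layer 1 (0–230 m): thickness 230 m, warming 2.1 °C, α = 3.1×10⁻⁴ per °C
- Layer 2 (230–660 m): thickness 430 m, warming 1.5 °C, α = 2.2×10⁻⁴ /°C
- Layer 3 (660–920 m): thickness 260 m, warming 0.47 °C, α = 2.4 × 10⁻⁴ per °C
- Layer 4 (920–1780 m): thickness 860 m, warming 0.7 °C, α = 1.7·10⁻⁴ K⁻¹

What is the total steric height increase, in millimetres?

420 mm

3.1×10⁻⁴ × 230 × 2.1 = 0.14973 m
Layer 2: 430 × 2.2×10⁻⁴ × 1.5 = 0.14190 m
Layer 3: 260 × 0.47 × 2.4×10⁻⁴ = 0.029328 m
Layer 4: 0.7 × 860 × 1.7×10⁻⁴ = 0.10234 m
Δh = 0.14973 + 0.14190 + 0.029328 + 0.10234 = 0.423298 m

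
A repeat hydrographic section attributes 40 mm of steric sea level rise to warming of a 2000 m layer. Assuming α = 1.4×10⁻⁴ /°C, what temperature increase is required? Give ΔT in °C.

about 0.143 °C

ΔT = Δh/(αH) = 0.04 / (1.4×10⁻⁴ × 2000) ≈ 0.1429 °C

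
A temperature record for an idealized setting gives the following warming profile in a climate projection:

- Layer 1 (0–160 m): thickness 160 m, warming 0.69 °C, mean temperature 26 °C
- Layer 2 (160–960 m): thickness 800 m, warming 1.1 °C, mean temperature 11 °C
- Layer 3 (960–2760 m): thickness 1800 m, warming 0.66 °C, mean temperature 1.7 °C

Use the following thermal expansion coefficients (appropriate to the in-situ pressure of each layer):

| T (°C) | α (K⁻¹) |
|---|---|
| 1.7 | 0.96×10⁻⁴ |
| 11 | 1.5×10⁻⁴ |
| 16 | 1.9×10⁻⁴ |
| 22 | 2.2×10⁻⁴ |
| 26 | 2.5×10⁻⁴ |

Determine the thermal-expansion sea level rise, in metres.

Layer 1 at 26 °C → α = 2.5×10⁻⁴ K⁻¹
Layer 2 at 11 °C → α = 1.5×10⁻⁴ K⁻¹
Layer 3 at 1.7 °C → α = 0.96×10⁻⁴ K⁻¹
0–160 m: 0.69 × 2.5×10⁻⁴ × 160 = 0.02760 m
Layer 2: 800 × 1.5×10⁻⁴ × 1.1 = 0.13200 m
960–2760 m: 1800 × 0.66 × 0.96×10⁻⁴ = 0.114048 m
Δh = 0.02760 + 0.13200 + 0.114048 = 0.273648 m ≈ 0.274 m

0.274 m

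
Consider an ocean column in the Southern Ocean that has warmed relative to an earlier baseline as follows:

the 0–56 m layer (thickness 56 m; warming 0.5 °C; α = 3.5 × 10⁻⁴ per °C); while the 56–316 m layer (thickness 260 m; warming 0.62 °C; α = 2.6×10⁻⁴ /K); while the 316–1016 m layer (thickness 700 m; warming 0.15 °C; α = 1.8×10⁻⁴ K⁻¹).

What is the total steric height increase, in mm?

70.6 mm

3.5×10⁻⁴ × 56 × 0.5 = 0.00980 m
56–316 m: 260 × 2.6×10⁻⁴ × 0.62 = 0.041912 m
Layer 3: 700 × 0.15 × 1.8×10⁻⁴ = 0.01890 m
Δh = 0.00980 + 0.041912 + 0.01890 = 0.070612 m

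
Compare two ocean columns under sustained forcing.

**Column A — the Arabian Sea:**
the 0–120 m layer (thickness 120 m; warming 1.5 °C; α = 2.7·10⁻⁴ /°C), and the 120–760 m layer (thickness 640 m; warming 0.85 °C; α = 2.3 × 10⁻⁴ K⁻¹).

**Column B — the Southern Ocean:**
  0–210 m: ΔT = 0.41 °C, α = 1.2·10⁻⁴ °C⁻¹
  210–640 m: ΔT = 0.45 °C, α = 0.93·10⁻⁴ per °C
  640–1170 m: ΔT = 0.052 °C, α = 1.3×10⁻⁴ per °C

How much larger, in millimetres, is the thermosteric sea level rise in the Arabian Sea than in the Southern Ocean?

A 120 × 2.7×10⁻⁴ × 1.5 = 0.04860 m
A 120–760 m: 640 × 2.3×10⁻⁴ × 0.85 = 0.12512 m
A total: 0.17372 m
B 0–210 m: 1.2×10⁻⁴ × 0.41 × 210 = 0.010332 m
B Layer 2: 0.45 × 0.93×10⁻⁴ × 430 = 0.0179955 m
B 640–1170 m: 1.3×10⁻⁴ × 530 × 0.052 = 0.0035828 m
B total: 0.0319103 m
Difference: 0.17372 − 0.0319103 = 0.1418097 m

142 mm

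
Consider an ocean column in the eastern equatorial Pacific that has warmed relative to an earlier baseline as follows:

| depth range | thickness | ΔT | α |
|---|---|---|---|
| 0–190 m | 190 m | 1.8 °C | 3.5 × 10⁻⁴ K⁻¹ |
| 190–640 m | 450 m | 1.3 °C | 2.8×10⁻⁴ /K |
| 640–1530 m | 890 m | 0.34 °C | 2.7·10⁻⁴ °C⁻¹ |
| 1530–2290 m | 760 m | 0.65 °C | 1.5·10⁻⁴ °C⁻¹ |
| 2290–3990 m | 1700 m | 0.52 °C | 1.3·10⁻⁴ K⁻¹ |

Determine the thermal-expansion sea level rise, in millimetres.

Layer 1: 190 × 3.5×10⁻⁴ × 1.8 = 0.11970 m
190–640 m: 450 × 1.3 × 2.8×10⁻⁴ = 0.16380 m
Layer 3: 0.34 × 2.7×10⁻⁴ × 890 = 0.081702 m
1.5×10⁻⁴ × 760 × 0.65 = 0.07410 m
1700 × 0.52 × 1.3×10⁻⁴ = 0.11492 m
Δh = 0.11970 + 0.16380 + 0.081702 + 0.07410 + 0.11492 = 0.554222 m

Δh ≈ 554 mm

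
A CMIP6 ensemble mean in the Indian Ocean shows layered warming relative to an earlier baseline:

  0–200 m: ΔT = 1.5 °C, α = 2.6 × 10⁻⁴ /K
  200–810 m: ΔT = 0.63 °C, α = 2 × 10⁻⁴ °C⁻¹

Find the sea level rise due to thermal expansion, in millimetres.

1.5 × 2.6×10⁻⁴ × 200 = 0.07800 m
Layer 2: 2×10⁻⁴ × 0.63 × 610 = 0.07686 m
Δh = 0.07800 + 0.07686 = 0.15486 m ≈ 155 mm

Δh = 155 mm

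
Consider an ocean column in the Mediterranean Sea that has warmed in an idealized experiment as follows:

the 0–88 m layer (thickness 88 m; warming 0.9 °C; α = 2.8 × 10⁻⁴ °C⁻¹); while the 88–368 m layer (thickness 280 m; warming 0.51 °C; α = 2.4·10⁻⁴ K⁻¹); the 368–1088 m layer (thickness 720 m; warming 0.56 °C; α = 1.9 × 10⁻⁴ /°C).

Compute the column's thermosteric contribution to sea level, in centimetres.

Δh ≈ 13.3 cm

Layer 1: 2.8×10⁻⁴ × 88 × 0.9 = 0.022176 m
Layer 2: 280 × 2.4×10⁻⁴ × 0.51 = 0.034272 m
1.9×10⁻⁴ × 0.56 × 720 = 0.076608 m
Δh = 0.022176 + 0.034272 + 0.076608 = 0.133056 m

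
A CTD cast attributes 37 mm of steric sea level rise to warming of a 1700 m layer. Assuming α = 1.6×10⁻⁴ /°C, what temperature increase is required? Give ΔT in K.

0.14 K

ΔT = Δh/(αH) = 0.037 / (1.6×10⁻⁴ × 1700) ≈ 0.1360 K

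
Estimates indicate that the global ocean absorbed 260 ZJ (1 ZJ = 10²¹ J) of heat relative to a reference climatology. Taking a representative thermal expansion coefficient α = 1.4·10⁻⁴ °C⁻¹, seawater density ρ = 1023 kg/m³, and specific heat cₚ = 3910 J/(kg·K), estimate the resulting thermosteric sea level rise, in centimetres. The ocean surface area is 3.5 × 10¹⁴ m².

2.6 cm of thermosteric rise

Per unit area: Q = 260×10²¹ / (3.5×10¹⁴) ≈ 7.429×10⁸ J/m²
Δh = αQ/(ρcₚ) = 1.4×10⁻⁴ × 7.429×10⁸ / (1023 × 3910) ≈ 0.026002 m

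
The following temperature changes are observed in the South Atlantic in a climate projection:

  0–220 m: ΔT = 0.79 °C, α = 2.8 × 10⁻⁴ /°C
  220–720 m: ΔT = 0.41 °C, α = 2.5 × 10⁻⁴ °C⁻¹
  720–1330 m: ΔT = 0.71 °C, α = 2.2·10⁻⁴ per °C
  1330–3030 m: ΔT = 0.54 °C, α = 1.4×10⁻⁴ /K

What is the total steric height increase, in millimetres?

Layer 1: 0.79 × 2.8×10⁻⁴ × 220 = 0.048664 m
Layer 2: 500 × 2.5×10⁻⁴ × 0.41 = 0.05125 m
2.2×10⁻⁴ × 0.71 × 610 = 0.095282 m
1700 × 1.4×10⁻⁴ × 0.54 = 0.12852 m
Δh = 0.048664 + 0.05125 + 0.095282 + 0.12852 = 0.323716 m ≈ 320 mm

Δh ≈ 320 mm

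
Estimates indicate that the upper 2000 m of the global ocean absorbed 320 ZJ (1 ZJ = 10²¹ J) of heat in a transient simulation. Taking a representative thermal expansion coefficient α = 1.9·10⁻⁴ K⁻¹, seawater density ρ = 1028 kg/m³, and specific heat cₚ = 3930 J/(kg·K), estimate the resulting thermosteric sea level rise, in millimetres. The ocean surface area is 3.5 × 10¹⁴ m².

Per unit area: Q = 320×10²¹ / (3.5×10¹⁴) ≈ 9.143×10⁸ J/m²
Δh = αQ/(ρcₚ) = 1.9×10⁻⁴ × 9.143×10⁸ / (1028 × 3930) ≈ 0.042999 m

43.0 mm of thermosteric rise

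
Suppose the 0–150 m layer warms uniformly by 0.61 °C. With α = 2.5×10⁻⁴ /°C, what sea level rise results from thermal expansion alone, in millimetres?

about 23 mm

Δh = αΔT·H = 2.5×10⁻⁴ × 0.61 × 150 = 0.022875 m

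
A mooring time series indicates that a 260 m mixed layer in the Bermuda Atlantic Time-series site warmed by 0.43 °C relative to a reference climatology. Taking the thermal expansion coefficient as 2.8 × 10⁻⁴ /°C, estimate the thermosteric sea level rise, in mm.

Δh = αΔT·H = 2.8×10⁻⁴ × 0.43 × 260 = 0.031304 m

about 31.3 mm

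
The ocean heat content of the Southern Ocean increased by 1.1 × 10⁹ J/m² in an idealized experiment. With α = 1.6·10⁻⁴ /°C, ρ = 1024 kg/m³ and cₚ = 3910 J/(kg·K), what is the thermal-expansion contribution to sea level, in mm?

Δh = αQ/(ρcₚ) = 1.6×10⁻⁴ × 1.1×10⁹ / (1024 × 3910) ≈ 0.043958 m

44 mm of thermosteric rise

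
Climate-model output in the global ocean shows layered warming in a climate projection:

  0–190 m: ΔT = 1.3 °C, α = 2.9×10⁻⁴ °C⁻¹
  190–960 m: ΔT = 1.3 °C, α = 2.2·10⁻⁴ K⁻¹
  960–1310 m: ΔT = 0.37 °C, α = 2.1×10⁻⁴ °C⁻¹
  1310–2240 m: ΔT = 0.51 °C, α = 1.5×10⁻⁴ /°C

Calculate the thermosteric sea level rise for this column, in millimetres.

0–190 m: 1.3 × 2.9×10⁻⁴ × 190 = 0.07163 m
Layer 2: 770 × 1.3 × 2.2×10⁻⁴ = 0.22022 m
Layer 3: 0.37 × 350 × 2.1×10⁻⁴ = 0.027195 m
1310–2240 m: 0.51 × 930 × 1.5×10⁻⁴ = 0.071145 m
Δh = 0.07163 + 0.22022 + 0.027195 + 0.071145 = 0.39019 m

Δh = 390 mm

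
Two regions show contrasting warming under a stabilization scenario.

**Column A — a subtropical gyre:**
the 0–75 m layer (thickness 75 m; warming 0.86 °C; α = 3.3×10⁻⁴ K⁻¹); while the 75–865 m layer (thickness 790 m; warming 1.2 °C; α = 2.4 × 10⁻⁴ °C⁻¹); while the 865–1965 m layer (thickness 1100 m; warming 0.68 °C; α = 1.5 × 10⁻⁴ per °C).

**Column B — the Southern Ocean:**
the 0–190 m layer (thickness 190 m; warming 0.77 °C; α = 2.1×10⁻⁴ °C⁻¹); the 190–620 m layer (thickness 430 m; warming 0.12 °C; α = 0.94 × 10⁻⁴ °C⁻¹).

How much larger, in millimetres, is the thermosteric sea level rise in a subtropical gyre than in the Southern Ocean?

Δh_A − Δh_B ≈ 330 mm

A Layer 1: 0.86 × 3.3×10⁻⁴ × 75 = 0.021285 m
A Layer 2: 2.4×10⁻⁴ × 790 × 1.2 = 0.22752 m
A 865–1965 m: 1.5×10⁻⁴ × 1100 × 0.68 = 0.11220 m
A total: 0.361005 m
B Layer 1: 2.1×10⁻⁴ × 190 × 0.77 = 0.030723 m
B 0.12 × 0.94×10⁻⁴ × 430 = 0.0048504 m
B total: 0.0355734 m
Difference: 0.361005 − 0.0355734 = 0.3254316 m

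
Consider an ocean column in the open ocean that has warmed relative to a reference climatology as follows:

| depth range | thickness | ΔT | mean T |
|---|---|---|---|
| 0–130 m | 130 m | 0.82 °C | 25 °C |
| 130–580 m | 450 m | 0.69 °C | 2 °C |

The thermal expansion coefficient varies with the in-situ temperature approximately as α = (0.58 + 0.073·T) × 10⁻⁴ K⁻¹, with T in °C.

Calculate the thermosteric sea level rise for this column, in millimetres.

Layer 1: α = (0.58 + 0.073×25)×10⁻⁴ = 2.405×10⁻⁴ K⁻¹
Layer 2: α = (0.58 + 0.073×2)×10⁻⁴ = 0.726×10⁻⁴ K⁻¹
2.405×10⁻⁴ × 0.82 × 130 = 0.0256373 m
450 × 0.726×10⁻⁴ × 0.69 = 0.0225423 m
Δh = 0.0256373 + 0.0225423 = 0.0481796 m

48 mm of thermosteric rise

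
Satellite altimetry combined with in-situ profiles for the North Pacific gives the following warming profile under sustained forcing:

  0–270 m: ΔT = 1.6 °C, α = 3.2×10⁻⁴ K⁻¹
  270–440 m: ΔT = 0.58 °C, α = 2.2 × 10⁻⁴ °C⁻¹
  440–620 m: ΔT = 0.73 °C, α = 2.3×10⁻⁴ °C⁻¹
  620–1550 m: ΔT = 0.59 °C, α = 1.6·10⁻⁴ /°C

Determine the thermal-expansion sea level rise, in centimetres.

Layer 1: 3.2×10⁻⁴ × 270 × 1.6 = 0.13824 m
270–440 m: 2.2×10⁻⁴ × 170 × 0.58 = 0.021692 m
2.3×10⁻⁴ × 0.73 × 180 = 0.030222 m
620–1550 m: 0.59 × 1.6×10⁻⁴ × 930 = 0.087792 m
Δh = 0.13824 + 0.021692 + 0.030222 + 0.087792 = 0.277946 m

27.8 cm of thermosteric rise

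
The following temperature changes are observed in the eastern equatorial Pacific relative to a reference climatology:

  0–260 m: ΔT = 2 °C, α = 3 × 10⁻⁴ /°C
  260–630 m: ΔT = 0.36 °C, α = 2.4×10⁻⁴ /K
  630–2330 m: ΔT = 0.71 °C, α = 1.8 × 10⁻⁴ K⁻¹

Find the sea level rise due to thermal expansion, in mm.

0–260 m: 260 × 2 × 3×10⁻⁴ = 0.15600 m
370 × 2.4×10⁻⁴ × 0.36 = 0.031968 m
630–2330 m: 1.8×10⁻⁴ × 1700 × 0.71 = 0.21726 m
Δh = 0.15600 + 0.031968 + 0.21726 = 0.405228 m

Δh ≈ 405 mm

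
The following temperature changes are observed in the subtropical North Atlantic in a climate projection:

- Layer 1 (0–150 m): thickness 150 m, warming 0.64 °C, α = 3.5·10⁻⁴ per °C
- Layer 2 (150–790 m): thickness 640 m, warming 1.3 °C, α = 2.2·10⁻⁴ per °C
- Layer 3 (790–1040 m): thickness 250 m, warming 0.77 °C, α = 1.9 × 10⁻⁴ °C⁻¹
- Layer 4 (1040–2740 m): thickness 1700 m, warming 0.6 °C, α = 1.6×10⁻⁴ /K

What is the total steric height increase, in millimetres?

Δh ≈ 420 mm

150 × 3.5×10⁻⁴ × 0.64 = 0.03360 m
150–790 m: 2.2×10⁻⁴ × 640 × 1.3 = 0.18304 m
0.77 × 250 × 1.9×10⁻⁴ = 0.036575 m
1.6×10⁻⁴ × 0.6 × 1700 = 0.16320 m
Δh = 0.03360 + 0.18304 + 0.036575 + 0.16320 = 0.416415 m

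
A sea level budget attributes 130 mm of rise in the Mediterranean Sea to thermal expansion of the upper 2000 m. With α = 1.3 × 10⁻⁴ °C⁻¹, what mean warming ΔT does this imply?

about 0.500 °C

ΔT = Δh/(αH) = 0.13 / (1.3×10⁻⁴ × 2000) = 0.5000 °C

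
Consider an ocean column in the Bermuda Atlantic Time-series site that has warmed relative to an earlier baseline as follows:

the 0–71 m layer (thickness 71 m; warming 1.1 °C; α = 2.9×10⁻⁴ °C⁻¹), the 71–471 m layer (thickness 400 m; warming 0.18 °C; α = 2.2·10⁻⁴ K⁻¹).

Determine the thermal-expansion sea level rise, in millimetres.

71 × 1.1 × 2.9×10⁻⁴ = 0.022649 m
71–471 m: 0.18 × 400 × 2.2×10⁻⁴ = 0.01584 m
Δh = 0.022649 + 0.01584 = 0.038489 m ≈ 38 mm

38 mm of thermosteric rise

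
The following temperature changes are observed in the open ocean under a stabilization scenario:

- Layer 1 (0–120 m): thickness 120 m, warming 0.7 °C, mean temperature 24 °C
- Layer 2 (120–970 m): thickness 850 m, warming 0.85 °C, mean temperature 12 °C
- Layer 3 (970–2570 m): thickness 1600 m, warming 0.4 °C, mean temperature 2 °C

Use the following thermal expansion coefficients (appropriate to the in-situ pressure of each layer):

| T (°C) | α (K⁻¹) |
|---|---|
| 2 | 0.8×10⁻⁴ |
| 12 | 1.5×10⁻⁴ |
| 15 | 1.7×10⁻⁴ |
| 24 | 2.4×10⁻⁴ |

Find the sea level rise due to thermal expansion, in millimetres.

Δh = 180 mm

Layer 1 at 24 °C → α = 2.4×10⁻⁴ K⁻¹
Layer 2 at 12 °C → α = 1.5×10⁻⁴ K⁻¹
Layer 3 at 2 °C → α = 0.8×10⁻⁴ K⁻¹
2.4×10⁻⁴ × 0.7 × 120 = 0.02016 m
Layer 2: 1.5×10⁻⁴ × 850 × 0.85 = 0.108375 m
970–2570 m: 0.8×10⁻⁴ × 0.4 × 1600 = 0.05120 m
Δh = 0.02016 + 0.108375 + 0.05120 = 0.179735 m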